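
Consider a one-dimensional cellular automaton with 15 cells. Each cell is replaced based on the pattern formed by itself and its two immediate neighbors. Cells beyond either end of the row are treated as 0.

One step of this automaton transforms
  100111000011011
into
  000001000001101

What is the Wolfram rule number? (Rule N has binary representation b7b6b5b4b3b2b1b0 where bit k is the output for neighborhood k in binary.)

position 4: 111 → 0  (bit 7 = 0)
position 5: 110 → 1  (bit 6 = 1)
position 12: 101 → 1  (bit 5 = 1)
position 1: 100 → 0  (bit 4 = 0)
position 3: 011 → 0  (bit 3 = 0)
position 0: 010 → 0  (bit 2 = 0)
position 2: 001 → 0  (bit 1 = 0)
position 7: 000 → 0  (bit 0 = 0)
bits b7..b0 = 01100000 = 96

96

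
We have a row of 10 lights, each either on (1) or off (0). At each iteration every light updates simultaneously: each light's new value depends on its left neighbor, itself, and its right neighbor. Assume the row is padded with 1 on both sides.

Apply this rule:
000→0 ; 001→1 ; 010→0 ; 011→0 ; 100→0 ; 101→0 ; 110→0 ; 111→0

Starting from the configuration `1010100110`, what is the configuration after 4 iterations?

0000001000
0000010001
0000100010
0001000100

0001000100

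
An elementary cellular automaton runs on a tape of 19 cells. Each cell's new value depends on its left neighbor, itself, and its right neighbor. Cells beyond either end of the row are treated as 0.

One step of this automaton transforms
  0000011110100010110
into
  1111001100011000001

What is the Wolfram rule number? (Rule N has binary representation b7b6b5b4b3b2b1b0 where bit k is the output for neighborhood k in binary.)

145

position 6: 111 → 1  (bit 7 = 1)
position 8: 110 → 0  (bit 6 = 0)
position 9: 101 → 0  (bit 5 = 0)
position 11: 100 → 1  (bit 4 = 1)
position 5: 011 → 0  (bit 3 = 0)
position 10: 010 → 0  (bit 2 = 0)
position 4: 001 → 0  (bit 1 = 0)
position 0: 000 → 1  (bit 0 = 1)
bits b7..b0 = 10010001 = 145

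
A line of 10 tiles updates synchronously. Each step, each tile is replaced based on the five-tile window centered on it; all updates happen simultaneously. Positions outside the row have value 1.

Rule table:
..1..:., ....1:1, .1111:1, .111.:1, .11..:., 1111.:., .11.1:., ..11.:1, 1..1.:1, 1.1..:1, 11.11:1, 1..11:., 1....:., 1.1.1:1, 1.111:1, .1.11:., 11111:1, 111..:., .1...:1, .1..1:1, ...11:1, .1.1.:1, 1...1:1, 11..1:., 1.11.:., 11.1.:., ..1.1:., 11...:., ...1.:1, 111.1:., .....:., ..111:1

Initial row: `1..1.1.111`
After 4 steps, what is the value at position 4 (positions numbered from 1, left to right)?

1

..1.11.111
.1....1111
.11.111111
1..1111111
position 4 holds 1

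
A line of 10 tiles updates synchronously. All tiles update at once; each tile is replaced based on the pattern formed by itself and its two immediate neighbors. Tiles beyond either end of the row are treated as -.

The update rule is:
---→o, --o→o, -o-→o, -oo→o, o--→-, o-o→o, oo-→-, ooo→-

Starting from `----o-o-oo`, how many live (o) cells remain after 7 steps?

step 1: ooooooooo-
step 2: o---------
step 3: o-oooooooo
step 4: ooo-------
step 5: o---oooooo
step 6: o-ooo-----
step 7: ooo---oooo
count of o: 7

7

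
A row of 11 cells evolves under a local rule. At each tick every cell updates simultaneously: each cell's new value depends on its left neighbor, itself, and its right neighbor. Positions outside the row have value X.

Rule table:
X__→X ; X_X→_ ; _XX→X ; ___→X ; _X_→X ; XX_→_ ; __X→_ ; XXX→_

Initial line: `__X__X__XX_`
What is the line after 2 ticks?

__X__X__XX_

tick 1: X_XX_XX_X__
tick 2: __X__X__XX_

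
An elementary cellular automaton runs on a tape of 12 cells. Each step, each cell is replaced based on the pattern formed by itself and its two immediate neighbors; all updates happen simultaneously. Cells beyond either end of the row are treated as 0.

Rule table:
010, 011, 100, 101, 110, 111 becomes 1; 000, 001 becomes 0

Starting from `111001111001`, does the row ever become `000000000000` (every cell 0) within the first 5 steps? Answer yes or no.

no

111101111101
111111111111
111111111111  (fixed point — unchanged through step 5)
step 5 is 111111111111, still not uniform 0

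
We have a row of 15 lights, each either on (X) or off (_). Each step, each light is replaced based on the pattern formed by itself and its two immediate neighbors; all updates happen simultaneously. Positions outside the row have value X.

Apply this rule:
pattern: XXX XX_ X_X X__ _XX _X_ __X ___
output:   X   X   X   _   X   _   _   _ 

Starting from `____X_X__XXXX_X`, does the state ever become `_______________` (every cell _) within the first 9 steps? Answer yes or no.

no

_____X___XXXXXX
_________XXXXXX
_________XXXXXX  (fixed point — unchanged through step 9)
step 9 is _________XXXXXX, still not uniform _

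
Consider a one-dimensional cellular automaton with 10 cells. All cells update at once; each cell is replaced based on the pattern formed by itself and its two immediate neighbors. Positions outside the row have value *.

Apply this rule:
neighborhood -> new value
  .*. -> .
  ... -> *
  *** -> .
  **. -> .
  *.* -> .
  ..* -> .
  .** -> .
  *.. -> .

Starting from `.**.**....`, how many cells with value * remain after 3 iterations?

.......**.
.*****....
.......**.
count of *: 2

2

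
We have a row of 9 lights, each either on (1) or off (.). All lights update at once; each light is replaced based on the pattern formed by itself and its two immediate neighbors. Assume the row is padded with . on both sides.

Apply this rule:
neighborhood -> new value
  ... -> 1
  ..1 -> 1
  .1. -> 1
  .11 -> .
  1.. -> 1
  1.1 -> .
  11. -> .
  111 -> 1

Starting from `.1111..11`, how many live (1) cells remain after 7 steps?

6

step 1: 1.11.11..
step 2: 1......11
step 3: 1111111..
step 4: .11111.11
step 5: 1.111....
step 6: 1..1.1111
step 7: 1111..11.
count of 1: 6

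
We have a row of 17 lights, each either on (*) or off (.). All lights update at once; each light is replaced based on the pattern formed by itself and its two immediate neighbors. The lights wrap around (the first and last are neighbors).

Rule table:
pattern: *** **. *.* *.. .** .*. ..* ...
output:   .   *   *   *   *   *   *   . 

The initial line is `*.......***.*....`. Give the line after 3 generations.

****.**...****..*

**.....**.****..*
.**...*****..****
****.**...****..*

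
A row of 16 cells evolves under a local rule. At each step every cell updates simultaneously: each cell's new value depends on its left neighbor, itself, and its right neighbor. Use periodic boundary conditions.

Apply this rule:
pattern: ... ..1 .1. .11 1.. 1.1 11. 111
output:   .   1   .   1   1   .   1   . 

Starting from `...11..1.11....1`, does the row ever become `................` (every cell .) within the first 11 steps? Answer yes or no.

1.11111..111..1.
..1...1111.111..
.1.1.11..1.1.11.
1....1111....111
11..11..11..11..
1111111111111111
................
all cells are . at step 7

yes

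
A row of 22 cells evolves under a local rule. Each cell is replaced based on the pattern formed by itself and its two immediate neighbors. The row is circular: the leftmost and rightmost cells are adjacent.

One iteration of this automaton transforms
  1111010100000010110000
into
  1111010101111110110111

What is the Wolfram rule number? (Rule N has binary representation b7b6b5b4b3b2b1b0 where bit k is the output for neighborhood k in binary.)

position 1: 111 → 1  (bit 7 = 1)
position 3: 110 → 1  (bit 6 = 1)
position 4: 101 → 0  (bit 5 = 0)
position 8: 100 → 0  (bit 4 = 0)
position 0: 011 → 1  (bit 3 = 1)
position 5: 010 → 1  (bit 2 = 1)
position 13: 001 → 1  (bit 1 = 1)
position 9: 000 → 1  (bit 0 = 1)
bits b7..b0 = 11001111 = 207

207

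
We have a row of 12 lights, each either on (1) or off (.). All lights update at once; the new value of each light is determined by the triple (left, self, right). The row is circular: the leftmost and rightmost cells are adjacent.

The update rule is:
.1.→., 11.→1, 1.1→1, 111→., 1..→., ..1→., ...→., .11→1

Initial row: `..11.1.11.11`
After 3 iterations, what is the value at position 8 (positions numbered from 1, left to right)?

.

iteration 1: ..111.111111
iteration 2: ..1.111....1
iteration 3: ...11.1.....
position 8 holds .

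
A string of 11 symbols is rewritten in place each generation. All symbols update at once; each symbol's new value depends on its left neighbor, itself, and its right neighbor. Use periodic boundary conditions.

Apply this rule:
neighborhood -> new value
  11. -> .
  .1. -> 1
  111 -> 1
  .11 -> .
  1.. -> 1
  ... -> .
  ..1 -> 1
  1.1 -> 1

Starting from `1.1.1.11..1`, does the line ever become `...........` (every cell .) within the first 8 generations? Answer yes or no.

generation 1: .11111..11.
generation 2: 1.111.11..1
generation 3: .1.1.1..11.
generation 4: 11111111..1
generation 5: 1111111.11.
generation 6: .11111.1..1
generation 7: 1.111.11111
generation 8: .1.1.1.1111
generation 8 is .1.1.1.1111, still not uniform .

no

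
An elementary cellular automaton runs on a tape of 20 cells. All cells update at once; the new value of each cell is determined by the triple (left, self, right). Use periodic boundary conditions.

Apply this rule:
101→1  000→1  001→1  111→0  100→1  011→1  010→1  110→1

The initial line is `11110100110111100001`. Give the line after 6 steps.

00011111111100111111
11110000000111100001
00011111111100111111  (repeats step 1; period 2)
step 6: 11110000000111100001

11110000000111100001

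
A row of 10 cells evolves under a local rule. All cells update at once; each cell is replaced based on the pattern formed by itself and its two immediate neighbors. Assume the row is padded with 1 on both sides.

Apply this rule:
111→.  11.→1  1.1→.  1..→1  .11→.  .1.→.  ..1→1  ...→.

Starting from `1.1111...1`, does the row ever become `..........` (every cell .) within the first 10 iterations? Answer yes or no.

1....11.1.
11..1.1...
.111...1.1
...11.1...
1.1.1..1.1
1....11...
11..1.11.1
.111...1..
...11.1.11
1.1.1.....
iteration 10 is 1.1.1....., still not uniform .

no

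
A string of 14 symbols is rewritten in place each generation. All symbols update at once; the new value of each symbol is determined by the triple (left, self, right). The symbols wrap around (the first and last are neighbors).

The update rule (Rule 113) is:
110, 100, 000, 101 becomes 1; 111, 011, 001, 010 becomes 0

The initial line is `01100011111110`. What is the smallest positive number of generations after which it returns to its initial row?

generation 1: 00111000000011
generation 2: 10001111111001
generation 3: 11100000001100
generation 4: 00111111100110
generation 5: 10000000110011
generation 6: 11111110011000
generation 7: 00000011001110
generation 8: 11111001100011
generation 9: 00001100111000
generation 10: 11100110001111
generation 11: 00110011100000
generation 12: 10011000111111
generation 13: 11001110000000
generation 14: 01100011111110

14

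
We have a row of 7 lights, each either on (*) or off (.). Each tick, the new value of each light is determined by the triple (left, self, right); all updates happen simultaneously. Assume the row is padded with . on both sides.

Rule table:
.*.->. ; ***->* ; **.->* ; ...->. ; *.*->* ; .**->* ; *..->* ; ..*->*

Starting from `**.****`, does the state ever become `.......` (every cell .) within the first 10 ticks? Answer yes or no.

*******
*******  (fixed point — unchanged through tick 10)
tick 10 is *******, still not uniform .

no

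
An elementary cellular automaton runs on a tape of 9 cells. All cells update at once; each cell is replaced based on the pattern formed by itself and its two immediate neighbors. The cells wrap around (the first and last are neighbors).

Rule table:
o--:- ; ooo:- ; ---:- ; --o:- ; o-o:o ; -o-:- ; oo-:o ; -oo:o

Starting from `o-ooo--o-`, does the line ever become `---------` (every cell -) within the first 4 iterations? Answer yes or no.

yes

iteration 1: -oo-o---o
iteration 2: oooo-----
iteration 3: o--o-----
iteration 4: ---------
all cells are - at iteration 4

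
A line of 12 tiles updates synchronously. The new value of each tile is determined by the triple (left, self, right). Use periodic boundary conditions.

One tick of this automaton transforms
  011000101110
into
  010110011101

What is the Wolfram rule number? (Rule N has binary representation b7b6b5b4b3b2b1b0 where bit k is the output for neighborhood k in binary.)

185

position 9: 111 → 1  (bit 7 = 1)
position 2: 110 → 0  (bit 6 = 0)
position 7: 101 → 1  (bit 5 = 1)
position 3: 100 → 1  (bit 4 = 1)
position 1: 011 → 1  (bit 3 = 1)
position 6: 010 → 0  (bit 2 = 0)
position 0: 001 → 0  (bit 1 = 0)
position 4: 000 → 1  (bit 0 = 1)
bits b7..b0 = 10111001 = 185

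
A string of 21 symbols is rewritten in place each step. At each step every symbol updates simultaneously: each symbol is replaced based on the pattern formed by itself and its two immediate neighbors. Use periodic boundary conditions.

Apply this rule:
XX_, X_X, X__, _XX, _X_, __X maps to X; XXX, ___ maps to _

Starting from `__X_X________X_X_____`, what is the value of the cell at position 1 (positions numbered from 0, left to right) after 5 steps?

_XXXXX______XXXXX____
XX___XX____XX___XX___
XXX_XXXX__XXXX_XXXX_X
__XXX__XXXX__XXX__XXX
XXX_XXXX__XXXX_XXXX_X
position 1 holds X

X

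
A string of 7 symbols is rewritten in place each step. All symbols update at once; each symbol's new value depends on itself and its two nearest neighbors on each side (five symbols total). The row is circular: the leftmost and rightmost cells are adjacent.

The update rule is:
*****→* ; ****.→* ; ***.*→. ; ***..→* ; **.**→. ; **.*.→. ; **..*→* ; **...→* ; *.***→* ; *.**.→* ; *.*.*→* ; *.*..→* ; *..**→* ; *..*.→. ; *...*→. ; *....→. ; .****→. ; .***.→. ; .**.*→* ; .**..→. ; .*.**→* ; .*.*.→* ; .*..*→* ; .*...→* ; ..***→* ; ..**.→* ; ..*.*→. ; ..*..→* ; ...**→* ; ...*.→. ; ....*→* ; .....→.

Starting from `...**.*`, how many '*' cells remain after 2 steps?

step 1: *.***.*
step 2: *.*...*
count of *: 3

3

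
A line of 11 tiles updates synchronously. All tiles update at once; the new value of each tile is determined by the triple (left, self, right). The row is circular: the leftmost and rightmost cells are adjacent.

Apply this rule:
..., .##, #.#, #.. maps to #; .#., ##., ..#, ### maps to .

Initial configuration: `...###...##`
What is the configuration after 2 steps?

#.#.#.#.#.#

##.#..##.#.
#.#.#.#.#.#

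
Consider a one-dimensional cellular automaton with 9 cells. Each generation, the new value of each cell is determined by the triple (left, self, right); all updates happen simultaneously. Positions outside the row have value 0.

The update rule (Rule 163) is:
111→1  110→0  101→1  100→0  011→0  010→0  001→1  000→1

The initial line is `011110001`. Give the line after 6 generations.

generation 1: 101100110
generation 2: 010001000
generation 3: 100110011
generation 4: 001000100
generation 5: 110011001
generation 6: 000100010

000100010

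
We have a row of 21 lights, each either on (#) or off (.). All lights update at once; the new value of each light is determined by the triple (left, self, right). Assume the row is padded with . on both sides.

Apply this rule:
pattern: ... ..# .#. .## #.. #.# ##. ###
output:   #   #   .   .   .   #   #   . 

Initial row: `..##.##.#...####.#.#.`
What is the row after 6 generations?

.#.#.##.##.#.#.#.#.#.

##.##.##..##...##.#..
.##.##.#.#.#.##.##..#
#.##.##.#.#.#.##.#.#.
.#.##.##.#.#.#.##.#..
#.#.##.##.#.#.#.##..#
.#.#.##.##.#.#.#.#.#.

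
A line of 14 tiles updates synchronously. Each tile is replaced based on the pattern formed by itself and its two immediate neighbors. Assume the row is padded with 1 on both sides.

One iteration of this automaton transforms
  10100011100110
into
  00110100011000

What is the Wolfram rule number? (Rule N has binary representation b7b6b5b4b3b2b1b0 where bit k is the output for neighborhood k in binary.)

22

position 7: 111 → 0  (bit 7 = 0)
position 0: 110 → 0  (bit 6 = 0)
position 1: 101 → 0  (bit 5 = 0)
position 3: 100 → 1  (bit 4 = 1)
position 6: 011 → 0  (bit 3 = 0)
position 2: 010 → 1  (bit 2 = 1)
position 5: 001 → 1  (bit 1 = 1)
position 4: 000 → 0  (bit 0 = 0)
bits b7..b0 = 00010110 = 22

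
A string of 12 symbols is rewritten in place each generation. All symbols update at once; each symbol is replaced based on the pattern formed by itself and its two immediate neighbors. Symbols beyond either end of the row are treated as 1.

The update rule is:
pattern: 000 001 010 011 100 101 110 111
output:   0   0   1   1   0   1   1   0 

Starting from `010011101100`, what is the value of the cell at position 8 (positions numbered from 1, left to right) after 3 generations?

0

110010111100
010011100100
110010100100
position 8 holds 0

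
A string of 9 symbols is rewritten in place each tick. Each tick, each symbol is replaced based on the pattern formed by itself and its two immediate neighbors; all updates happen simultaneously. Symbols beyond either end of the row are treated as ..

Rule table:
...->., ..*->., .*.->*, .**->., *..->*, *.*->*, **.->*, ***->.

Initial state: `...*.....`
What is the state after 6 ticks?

........*

...**....
....**...
.....**..
......**.
.......**
........*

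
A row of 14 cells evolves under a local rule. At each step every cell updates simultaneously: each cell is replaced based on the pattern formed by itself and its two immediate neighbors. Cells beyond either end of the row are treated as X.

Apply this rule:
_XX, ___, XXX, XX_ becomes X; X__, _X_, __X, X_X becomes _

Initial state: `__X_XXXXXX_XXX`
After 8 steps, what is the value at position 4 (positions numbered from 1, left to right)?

____XXXXXX_XXX
_XX_XXXXXX_XXX
_XX_XXXXXX_XXX  (fixed point — unchanged through step 8)
position 4 holds _

_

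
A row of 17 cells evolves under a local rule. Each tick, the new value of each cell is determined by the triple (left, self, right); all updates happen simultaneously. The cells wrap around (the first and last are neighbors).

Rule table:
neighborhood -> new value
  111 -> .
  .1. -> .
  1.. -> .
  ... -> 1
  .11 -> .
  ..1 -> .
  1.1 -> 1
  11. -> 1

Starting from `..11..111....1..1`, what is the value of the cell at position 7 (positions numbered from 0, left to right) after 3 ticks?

.

...1....1.11.....
11...11..1.1.1111
.1.1..1...1.1....
position 7 holds .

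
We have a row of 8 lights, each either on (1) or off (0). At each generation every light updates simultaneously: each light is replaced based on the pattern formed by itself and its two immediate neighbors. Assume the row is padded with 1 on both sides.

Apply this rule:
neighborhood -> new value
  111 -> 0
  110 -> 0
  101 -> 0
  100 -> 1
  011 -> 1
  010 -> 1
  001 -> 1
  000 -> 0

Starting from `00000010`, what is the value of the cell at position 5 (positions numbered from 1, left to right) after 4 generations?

generation 1: 10000110
generation 2: 01001100
generation 3: 01111011
generation 4: 01000010
position 5 holds 0

0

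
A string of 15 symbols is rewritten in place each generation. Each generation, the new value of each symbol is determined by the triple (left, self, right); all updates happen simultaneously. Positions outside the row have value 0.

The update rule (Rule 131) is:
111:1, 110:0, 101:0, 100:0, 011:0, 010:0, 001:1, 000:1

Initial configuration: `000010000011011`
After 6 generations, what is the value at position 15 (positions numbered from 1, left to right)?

0

111100111100000
011001011001111
100010000010110
001100111100000
110001011001111
000110000010110
position 15 holds 0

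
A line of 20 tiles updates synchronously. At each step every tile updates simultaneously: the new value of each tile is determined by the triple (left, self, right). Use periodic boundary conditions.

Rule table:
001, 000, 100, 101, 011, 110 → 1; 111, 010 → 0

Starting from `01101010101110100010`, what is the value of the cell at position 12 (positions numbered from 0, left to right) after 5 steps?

step 1: 11110101011011011101
step 2: 00011010111111110111
step 3: 11111101100000011101
step 4: 00000111111111110111
step 5: 11111100000000011101
position 12 holds 0

0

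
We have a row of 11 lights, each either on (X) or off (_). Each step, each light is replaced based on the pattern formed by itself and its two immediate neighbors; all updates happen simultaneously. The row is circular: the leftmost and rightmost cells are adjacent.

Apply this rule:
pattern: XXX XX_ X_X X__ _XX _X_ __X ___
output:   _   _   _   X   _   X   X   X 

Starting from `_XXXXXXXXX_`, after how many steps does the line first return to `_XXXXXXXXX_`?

X_________X
_XXXXXXXXX_

2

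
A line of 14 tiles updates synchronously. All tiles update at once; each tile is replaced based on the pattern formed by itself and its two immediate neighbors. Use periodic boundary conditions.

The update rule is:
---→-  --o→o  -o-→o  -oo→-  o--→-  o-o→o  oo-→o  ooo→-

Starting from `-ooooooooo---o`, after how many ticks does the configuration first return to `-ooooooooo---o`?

tick 1: o--------o--oo
tick 2: o-------oo-o--
tick 3: o------o-ooo-o
tick 4: o-----ooo--oo-
tick 5: o----o--o-o-oo
tick 6: o---oo-ooooo--
tick 7: o--o-oo----o-o
tick 8: o-ooo-o---ooo-
tick 9: oo--ooo--o--oo
tick 10: -o-o--o-oo-o--
tick 11: oooo-ooo-ooo--
tick 12: ---oo--oo--o-o
tick 13: --o-o-o-o-oooo
tick 14: -ooooooooo---o

14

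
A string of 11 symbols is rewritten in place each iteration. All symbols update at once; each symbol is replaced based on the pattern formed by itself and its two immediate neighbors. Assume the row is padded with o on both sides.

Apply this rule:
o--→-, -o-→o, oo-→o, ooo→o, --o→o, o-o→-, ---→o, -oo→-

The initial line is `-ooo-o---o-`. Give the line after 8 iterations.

-o-o-o-o-o-

--oo-o-ooo-
-o-o-o--oo-
-o-o-o-o-o-
-o-o-o-o-o-  (fixed point — unchanged through iteration 8)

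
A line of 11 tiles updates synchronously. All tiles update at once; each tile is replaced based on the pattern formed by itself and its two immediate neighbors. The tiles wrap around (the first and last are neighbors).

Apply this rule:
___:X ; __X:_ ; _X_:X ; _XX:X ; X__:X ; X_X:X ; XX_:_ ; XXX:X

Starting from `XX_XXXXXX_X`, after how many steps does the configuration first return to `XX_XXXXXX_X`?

11

X_XXXXXX_XX
_XXXXXX_XXX
XXXXXX_XXX_
XXXXX_XXX_X
XXXX_XXX_XX
XXX_XXX_XXX
XX_XXX_XXXX
X_XXX_XXXXX
_XXX_XXXXXX
XXX_XXXXXX_
XX_XXXXXX_X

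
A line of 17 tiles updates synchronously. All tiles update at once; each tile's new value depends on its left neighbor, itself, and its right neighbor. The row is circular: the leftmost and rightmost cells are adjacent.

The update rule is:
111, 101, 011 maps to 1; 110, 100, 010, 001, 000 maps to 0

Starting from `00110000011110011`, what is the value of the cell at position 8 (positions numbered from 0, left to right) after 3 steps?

00100000011100010
00000000011000000
00000000010000000
position 8 holds 0

0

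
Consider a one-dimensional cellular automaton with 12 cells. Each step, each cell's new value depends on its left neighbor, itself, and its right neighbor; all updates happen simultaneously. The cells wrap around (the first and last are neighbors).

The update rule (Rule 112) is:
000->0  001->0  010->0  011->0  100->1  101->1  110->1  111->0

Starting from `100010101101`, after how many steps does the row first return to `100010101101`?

110001010110
011000101011
101100010101
110110001010
011011000101
101101100010
010110110001
101011011000
010101101100
001010110110
000101011011
100010101101

12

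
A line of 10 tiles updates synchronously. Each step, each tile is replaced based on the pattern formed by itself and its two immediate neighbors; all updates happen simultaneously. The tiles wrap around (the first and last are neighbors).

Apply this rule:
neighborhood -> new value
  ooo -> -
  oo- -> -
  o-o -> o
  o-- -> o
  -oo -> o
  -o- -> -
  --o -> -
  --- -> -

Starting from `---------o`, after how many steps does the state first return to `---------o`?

o---------
-o--------
--o-------
---o------
----o-----
-----o----
------o---
-------o--
--------o-
---------o

10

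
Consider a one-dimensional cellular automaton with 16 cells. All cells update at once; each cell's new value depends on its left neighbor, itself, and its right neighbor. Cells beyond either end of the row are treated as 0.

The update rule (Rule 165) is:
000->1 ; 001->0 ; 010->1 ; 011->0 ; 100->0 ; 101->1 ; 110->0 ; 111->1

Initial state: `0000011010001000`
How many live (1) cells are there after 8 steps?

5

step 1: 1111000110101011
step 2: 0110010001111100
step 3: 0000010100111001
step 4: 1111011100010001
step 5: 0110101001010101
step 6: 0001111001111111
step 7: 1100110000111110
step 8: 0000000110011100
count of 1: 5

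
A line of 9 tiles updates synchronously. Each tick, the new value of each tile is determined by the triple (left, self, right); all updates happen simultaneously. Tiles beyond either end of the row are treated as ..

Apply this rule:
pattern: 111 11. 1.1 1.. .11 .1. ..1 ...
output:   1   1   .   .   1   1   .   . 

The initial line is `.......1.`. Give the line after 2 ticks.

.......1.

.......1.  (fixed point — unchanged through tick 2)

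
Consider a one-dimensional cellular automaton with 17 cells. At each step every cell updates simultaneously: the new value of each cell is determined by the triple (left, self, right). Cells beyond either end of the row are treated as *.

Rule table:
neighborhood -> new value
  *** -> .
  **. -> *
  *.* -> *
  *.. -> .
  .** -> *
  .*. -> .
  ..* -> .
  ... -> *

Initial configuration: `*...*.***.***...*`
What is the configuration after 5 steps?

*.*..**.***.*.*.*
**...****.**.*.**
.*.*.*..*****.**.
*.*.*...*...*****
**.*..*...*.*....

**.*..*...*.*....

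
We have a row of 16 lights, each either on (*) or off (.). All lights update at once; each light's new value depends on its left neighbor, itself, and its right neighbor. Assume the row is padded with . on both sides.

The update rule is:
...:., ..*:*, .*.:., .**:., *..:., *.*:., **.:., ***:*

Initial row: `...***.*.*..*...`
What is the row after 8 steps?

..*.*......*....
.*........*.....
*........*......
........*.......
.......*........
......*.........
.....*..........
....*...........

....*...........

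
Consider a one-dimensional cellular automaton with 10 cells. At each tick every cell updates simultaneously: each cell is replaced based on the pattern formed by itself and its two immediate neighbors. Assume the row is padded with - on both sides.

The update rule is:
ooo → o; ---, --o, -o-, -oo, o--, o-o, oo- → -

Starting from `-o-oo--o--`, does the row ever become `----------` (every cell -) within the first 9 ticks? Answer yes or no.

yes

----------
all cells are - at tick 1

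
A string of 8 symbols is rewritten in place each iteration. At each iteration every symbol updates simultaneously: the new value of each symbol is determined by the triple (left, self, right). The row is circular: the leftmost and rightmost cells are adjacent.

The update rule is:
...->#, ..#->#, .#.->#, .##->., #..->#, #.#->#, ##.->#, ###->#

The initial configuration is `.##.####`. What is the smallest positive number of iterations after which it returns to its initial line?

iteration 1: #.##.###
iteration 2: ##.##.##
iteration 3: ###.##.#
iteration 4: ####.##.
iteration 5: .####.##
iteration 6: #.####.#
iteration 7: ##.####.
iteration 8: .##.####

8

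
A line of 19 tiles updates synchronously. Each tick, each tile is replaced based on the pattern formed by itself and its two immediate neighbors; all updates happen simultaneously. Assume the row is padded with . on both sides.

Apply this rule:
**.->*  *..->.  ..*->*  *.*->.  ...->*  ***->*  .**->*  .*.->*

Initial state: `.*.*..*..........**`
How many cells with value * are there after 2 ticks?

**.*.**.***********
**.*.**.***********
count of *: 16

16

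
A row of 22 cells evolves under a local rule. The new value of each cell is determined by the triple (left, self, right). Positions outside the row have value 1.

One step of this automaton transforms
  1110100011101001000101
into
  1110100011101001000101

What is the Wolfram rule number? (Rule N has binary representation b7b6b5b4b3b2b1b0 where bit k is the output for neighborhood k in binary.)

204

position 0: 111 → 1  (bit 7 = 1)
position 2: 110 → 1  (bit 6 = 1)
position 3: 101 → 0  (bit 5 = 0)
position 5: 100 → 0  (bit 4 = 0)
position 8: 011 → 1  (bit 3 = 1)
position 4: 010 → 1  (bit 2 = 1)
position 7: 001 → 0  (bit 1 = 0)
position 6: 000 → 0  (bit 0 = 0)
bits b7..b0 = 11001100 = 204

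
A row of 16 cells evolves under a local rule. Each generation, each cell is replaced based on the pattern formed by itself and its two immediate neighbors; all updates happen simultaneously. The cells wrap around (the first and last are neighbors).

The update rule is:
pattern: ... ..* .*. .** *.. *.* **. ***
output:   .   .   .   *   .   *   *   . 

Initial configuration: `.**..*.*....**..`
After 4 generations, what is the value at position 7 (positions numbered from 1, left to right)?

.

.**...*.....**..
.**.........**..
.**.........**..  (fixed point — unchanged through generation 4)
position 7 holds .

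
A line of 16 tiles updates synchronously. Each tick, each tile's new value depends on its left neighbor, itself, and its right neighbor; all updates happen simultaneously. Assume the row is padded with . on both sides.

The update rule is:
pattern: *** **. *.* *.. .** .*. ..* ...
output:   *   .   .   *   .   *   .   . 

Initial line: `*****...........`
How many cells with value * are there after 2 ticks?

3

tick 1: .***.*..........
tick 2: ..*..**.........
count of *: 3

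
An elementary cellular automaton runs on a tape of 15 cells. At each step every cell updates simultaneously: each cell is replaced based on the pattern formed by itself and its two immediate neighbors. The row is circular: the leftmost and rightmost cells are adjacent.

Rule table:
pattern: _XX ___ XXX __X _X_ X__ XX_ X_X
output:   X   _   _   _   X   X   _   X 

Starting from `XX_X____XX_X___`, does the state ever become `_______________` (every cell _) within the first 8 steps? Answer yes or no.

no

step 1: X_XXX___X_XXX__
step 2: XXX__X__XXX__X_
step 3: X__X_XX_X__X_XX
step 4: _X_XXX_XXX_XXX_
step 5: _XXX__XX__XX__X
step 6: XX__X_X_X_X_X_X
step 7: __X_XXXXXXXXXXX
step 8: X_XXX__________
step 8 is X_XXX__________, still not uniform _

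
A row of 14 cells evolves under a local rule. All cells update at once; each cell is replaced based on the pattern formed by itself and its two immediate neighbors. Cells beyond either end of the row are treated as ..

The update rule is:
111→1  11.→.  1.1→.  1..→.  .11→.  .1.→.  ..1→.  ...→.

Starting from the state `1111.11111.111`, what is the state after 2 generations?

generation 1: .11...111...1.
generation 2: .......1......

.......1......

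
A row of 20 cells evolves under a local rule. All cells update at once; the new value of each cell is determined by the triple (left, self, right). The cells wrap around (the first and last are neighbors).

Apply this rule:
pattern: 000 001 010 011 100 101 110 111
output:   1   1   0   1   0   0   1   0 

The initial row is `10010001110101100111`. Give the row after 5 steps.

step 1: 10100111010001101100
step 2: 00001101000111101101
step 3: 01111100011100101100
step 4: 11000101110101001101
step 5: 01011001010000011101

01011001010000011101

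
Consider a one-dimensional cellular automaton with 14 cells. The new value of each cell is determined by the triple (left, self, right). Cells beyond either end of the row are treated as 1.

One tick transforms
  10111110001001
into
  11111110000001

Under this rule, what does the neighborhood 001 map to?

0

At position 9 the neighborhood is 001; the next row has 0 there.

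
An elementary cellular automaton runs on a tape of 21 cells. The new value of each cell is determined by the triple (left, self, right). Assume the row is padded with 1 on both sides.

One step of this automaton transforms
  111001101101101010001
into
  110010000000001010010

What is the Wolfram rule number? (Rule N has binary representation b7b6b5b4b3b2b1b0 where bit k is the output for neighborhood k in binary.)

position 0: 111 → 1  (bit 7 = 1)
position 2: 110 → 0  (bit 6 = 0)
position 7: 101 → 0  (bit 5 = 0)
position 3: 100 → 0  (bit 4 = 0)
position 5: 011 → 0  (bit 3 = 0)
position 14: 010 → 1  (bit 2 = 1)
position 4: 001 → 1  (bit 1 = 1)
position 18: 000 → 0  (bit 0 = 0)
bits b7..b0 = 10000110 = 134

134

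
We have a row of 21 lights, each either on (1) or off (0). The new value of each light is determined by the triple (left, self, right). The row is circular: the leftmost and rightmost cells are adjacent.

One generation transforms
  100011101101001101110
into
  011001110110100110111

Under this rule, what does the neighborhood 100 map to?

At position 1 the neighborhood is 100; the next row has 1 there.

1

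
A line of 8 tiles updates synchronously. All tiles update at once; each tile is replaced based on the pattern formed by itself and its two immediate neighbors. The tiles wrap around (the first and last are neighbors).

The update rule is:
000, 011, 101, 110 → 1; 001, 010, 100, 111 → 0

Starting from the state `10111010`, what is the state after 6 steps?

11111110

step 1: 01101101
step 2: 11111110
step 3: 10000011
step 4: 10111010  (repeats step 0; period 4)
step 6: 11111110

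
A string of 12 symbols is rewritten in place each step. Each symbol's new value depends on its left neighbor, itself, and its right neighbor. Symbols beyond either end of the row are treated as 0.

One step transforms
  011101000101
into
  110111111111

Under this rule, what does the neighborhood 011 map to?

At position 1 the neighborhood is 011; the next row has 1 there.

1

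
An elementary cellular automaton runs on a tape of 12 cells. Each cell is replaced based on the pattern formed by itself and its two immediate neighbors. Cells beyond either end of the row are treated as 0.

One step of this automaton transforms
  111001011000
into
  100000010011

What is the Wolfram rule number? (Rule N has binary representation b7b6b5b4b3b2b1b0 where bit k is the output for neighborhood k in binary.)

position 1: 111 → 0  (bit 7 = 0)
position 2: 110 → 0  (bit 6 = 0)
position 6: 101 → 0  (bit 5 = 0)
position 3: 100 → 0  (bit 4 = 0)
position 0: 011 → 1  (bit 3 = 1)
position 5: 010 → 0  (bit 2 = 0)
position 4: 001 → 0  (bit 1 = 0)
position 10: 000 → 1  (bit 0 = 1)
bits b7..b0 = 00001001 = 9

9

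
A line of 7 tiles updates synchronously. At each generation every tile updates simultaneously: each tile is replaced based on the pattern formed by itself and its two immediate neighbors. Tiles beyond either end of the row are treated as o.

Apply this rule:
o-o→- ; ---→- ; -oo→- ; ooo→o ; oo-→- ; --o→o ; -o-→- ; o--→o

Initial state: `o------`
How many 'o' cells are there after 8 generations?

3

-o----o
--o--o-
oo-oo--
o----oo
-o--o-o
--oo---
oo--o-o
o-oo---
count of o: 3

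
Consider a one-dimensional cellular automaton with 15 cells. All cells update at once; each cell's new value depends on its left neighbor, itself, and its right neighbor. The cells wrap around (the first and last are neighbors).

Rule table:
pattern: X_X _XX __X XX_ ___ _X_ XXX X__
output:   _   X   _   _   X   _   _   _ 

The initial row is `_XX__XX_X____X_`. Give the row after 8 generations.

_X___X____XX___
___X___XX_X__XX
_X___X_X_____X_
___X_____XXX___
XX___XXX_X___XX
___X_X_____X_X_
XX_____XXX_____
X__XXX_X___XXX_

X__XXX_X___XXX_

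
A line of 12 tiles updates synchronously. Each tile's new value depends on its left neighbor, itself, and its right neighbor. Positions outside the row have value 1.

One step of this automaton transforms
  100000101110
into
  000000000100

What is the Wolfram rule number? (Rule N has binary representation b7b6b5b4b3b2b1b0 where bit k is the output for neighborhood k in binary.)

128

position 9: 111 → 1  (bit 7 = 1)
position 0: 110 → 0  (bit 6 = 0)
position 7: 101 → 0  (bit 5 = 0)
position 1: 100 → 0  (bit 4 = 0)
position 8: 011 → 0  (bit 3 = 0)
position 6: 010 → 0  (bit 2 = 0)
position 5: 001 → 0  (bit 1 = 0)
position 2: 000 → 0  (bit 0 = 0)
bits b7..b0 = 10000000 = 128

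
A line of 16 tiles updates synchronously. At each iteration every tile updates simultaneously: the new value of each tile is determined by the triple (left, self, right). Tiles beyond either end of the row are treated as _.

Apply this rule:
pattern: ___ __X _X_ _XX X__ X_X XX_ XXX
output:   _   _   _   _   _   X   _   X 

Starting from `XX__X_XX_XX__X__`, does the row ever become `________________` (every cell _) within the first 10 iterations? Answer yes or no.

yes

_____X__X_______
________________
all cells are _ at iteration 2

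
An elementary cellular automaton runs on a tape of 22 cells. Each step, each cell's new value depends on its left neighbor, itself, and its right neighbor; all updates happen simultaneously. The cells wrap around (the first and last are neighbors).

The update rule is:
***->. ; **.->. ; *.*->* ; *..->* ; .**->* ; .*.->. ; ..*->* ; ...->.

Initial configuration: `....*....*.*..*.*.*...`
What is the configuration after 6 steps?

...*.*..*.*.**.*.*.*..
..*.*.**.*.**.*.*.*.*.
.*.*.**.*.**.*.*.*.*.*
*.*.**.*.**.*.*.*.*.*.
.*.**.*.**.*.*.*.*.*.*
*.**.*.**.*.*.*.*.*.*.

*.**.*.**.*.*.*.*.*.*.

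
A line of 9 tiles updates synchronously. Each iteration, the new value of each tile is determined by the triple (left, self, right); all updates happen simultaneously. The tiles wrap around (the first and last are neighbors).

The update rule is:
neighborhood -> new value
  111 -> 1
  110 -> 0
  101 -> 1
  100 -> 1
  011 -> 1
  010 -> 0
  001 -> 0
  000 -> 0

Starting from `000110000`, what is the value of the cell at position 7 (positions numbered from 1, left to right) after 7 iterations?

0

000101000
000010100
000001010
000000101
100000010
010000001
101000000
position 7 holds 0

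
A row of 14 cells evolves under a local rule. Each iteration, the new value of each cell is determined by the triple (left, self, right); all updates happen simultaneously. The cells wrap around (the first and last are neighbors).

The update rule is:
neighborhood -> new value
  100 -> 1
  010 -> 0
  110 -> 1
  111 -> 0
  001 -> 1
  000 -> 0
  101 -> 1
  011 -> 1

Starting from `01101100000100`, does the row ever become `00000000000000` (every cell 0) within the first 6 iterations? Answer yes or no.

iteration 1: 11111110001010
iteration 2: 10000011010101
iteration 3: 11000111101011
iteration 4: 01101100110110
iteration 5: 11111111111111
iteration 6: 00000000000000
all cells are 0 at iteration 6

yes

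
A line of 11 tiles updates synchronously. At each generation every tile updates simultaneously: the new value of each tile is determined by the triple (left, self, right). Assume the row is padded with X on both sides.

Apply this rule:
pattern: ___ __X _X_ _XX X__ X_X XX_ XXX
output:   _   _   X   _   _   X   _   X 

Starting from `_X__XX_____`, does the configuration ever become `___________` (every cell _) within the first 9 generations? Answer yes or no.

generation 1: XX_________
generation 2: X__________
generation 3: ___________
all cells are _ at generation 3

yes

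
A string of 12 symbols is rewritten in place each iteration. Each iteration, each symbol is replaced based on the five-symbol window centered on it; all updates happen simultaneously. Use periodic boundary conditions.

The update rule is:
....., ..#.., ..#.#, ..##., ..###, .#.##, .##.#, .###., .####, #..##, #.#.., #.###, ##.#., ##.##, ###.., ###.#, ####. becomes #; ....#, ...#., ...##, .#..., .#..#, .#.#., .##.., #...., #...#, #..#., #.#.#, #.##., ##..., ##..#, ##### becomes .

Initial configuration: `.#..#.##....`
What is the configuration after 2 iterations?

.#..##....#.
.#.##.....#.

.#.##.....#.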